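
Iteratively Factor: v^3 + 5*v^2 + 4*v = (v + 1)*(v^2 + 4*v) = (v + 1)*(v + 4)*(v)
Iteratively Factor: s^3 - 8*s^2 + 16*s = (s - 4)*(s^2 - 4*s) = s*(s - 4)*(s - 4)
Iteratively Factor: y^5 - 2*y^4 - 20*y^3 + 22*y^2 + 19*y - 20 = (y - 5)*(y^4 + 3*y^3 - 5*y^2 - 3*y + 4) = (y - 5)*(y + 1)*(y^3 + 2*y^2 - 7*y + 4) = (y - 5)*(y - 1)*(y + 1)*(y^2 + 3*y - 4) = (y - 5)*(y - 1)^2*(y + 1)*(y + 4)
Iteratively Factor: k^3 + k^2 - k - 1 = (k - 1)*(k^2 + 2*k + 1) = (k - 1)*(k + 1)*(k + 1)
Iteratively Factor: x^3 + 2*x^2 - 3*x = (x)*(x^2 + 2*x - 3) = x*(x - 1)*(x + 3)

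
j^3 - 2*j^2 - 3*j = j*(j - 3)*(j + 1)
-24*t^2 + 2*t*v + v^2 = (-4*t + v)*(6*t + v)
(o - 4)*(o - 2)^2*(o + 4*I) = o^4 - 8*o^3 + 4*I*o^3 + 20*o^2 - 32*I*o^2 - 16*o + 80*I*o - 64*I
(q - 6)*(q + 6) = q^2 - 36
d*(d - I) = d^2 - I*d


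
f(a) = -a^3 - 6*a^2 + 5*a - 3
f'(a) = -3*a^2 - 12*a + 5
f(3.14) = -77.42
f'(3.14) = -62.26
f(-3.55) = -51.63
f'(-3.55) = 9.79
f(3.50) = -101.88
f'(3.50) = -73.75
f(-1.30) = -17.44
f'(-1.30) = 15.53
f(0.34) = -2.03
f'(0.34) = 0.57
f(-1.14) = -15.02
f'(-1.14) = 14.78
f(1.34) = -9.48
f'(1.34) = -16.47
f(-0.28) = -4.85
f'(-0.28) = 8.12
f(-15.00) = 1947.00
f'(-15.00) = -490.00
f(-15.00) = 1947.00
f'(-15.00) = -490.00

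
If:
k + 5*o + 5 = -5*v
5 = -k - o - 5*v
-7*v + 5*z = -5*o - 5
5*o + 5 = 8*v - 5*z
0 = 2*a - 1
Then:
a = 1/2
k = -5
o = 0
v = 0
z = -1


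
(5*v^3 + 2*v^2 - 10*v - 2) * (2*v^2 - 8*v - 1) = 10*v^5 - 36*v^4 - 41*v^3 + 74*v^2 + 26*v + 2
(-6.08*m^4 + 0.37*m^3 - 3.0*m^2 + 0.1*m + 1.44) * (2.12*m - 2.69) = -12.8896*m^5 + 17.1396*m^4 - 7.3553*m^3 + 8.282*m^2 + 2.7838*m - 3.8736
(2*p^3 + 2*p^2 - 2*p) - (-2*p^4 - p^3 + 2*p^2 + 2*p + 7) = 2*p^4 + 3*p^3 - 4*p - 7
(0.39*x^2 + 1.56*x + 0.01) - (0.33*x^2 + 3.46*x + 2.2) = 0.06*x^2 - 1.9*x - 2.19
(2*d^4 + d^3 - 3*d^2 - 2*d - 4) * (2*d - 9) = 4*d^5 - 16*d^4 - 15*d^3 + 23*d^2 + 10*d + 36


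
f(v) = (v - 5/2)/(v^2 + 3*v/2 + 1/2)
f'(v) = (-2*v - 3/2)*(v - 5/2)/(v^2 + 3*v/2 + 1/2)^2 + 1/(v^2 + 3*v/2 + 1/2) = (-4*v^2 + 20*v + 17)/(4*v^4 + 12*v^3 + 13*v^2 + 6*v + 1)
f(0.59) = -1.10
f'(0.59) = 2.28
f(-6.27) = -0.29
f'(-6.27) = -0.07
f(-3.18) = -0.97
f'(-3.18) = -0.64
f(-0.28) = -17.55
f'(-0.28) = 110.46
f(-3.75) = -0.70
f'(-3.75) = -0.36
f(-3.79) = -0.69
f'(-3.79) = -0.34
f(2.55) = 0.00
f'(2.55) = 0.09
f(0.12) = -3.43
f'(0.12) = 10.03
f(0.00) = -5.00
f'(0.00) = 17.00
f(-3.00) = -1.10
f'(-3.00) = -0.79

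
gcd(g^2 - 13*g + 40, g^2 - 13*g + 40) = g^2 - 13*g + 40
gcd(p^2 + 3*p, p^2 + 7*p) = p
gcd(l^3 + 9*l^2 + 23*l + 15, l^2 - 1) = l + 1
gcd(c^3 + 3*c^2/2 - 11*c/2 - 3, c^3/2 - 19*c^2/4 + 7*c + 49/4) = 1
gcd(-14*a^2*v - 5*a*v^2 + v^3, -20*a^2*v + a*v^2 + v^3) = v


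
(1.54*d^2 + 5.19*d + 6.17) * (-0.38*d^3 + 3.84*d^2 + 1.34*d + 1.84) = -0.5852*d^5 + 3.9414*d^4 + 19.6486*d^3 + 33.481*d^2 + 17.8174*d + 11.3528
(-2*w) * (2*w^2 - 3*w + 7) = -4*w^3 + 6*w^2 - 14*w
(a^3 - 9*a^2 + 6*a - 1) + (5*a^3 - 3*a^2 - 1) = 6*a^3 - 12*a^2 + 6*a - 2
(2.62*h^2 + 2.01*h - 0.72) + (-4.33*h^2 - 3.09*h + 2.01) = -1.71*h^2 - 1.08*h + 1.29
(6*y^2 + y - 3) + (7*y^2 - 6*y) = 13*y^2 - 5*y - 3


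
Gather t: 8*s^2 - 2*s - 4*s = 8*s^2 - 6*s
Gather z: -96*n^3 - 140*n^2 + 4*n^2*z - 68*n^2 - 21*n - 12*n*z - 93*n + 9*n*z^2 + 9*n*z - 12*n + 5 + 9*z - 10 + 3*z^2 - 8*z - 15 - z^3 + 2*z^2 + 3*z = -96*n^3 - 208*n^2 - 126*n - z^3 + z^2*(9*n + 5) + z*(4*n^2 - 3*n + 4) - 20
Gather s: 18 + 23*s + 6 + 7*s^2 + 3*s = 7*s^2 + 26*s + 24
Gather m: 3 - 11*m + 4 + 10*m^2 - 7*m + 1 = 10*m^2 - 18*m + 8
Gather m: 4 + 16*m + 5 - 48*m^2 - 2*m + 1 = -48*m^2 + 14*m + 10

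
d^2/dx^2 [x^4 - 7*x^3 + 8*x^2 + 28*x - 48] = 12*x^2 - 42*x + 16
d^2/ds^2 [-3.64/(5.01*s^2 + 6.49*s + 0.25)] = (182.728728*s^2 + 236.708472*s - 3.64*(10.02*s + 6.49)*(20.04*s + 12.98) + 9.1182)/(5.01*s^2 + 6.49*s + 0.25)^3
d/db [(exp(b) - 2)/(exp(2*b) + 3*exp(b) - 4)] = (-exp(2*b) + 4*exp(b) + 2)*exp(b)/(exp(4*b) + 6*exp(3*b) + exp(2*b) - 24*exp(b) + 16)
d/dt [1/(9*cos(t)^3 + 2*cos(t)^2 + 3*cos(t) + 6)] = (27*cos(t)^2 + 4*cos(t) + 3)*sin(t)/(9*cos(t)^3 + 2*cos(t)^2 + 3*cos(t) + 6)^2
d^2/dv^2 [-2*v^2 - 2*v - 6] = -4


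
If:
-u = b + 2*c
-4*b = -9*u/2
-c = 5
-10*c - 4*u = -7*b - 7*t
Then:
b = 90/17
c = -5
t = -1160/119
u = 80/17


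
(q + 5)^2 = q^2 + 10*q + 25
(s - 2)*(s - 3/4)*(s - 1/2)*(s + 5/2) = s^4 - 3*s^3/4 - 21*s^2/4 + 103*s/16 - 15/8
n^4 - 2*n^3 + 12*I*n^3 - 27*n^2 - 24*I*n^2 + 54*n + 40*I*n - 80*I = (n - 2)*(n - I)*(n + 5*I)*(n + 8*I)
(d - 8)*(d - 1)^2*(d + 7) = d^4 - 3*d^3 - 53*d^2 + 111*d - 56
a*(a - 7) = a^2 - 7*a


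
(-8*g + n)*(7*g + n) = -56*g^2 - g*n + n^2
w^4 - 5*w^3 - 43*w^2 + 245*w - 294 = (w - 7)*(w - 3)*(w - 2)*(w + 7)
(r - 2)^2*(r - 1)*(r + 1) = r^4 - 4*r^3 + 3*r^2 + 4*r - 4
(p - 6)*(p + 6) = p^2 - 36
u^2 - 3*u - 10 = (u - 5)*(u + 2)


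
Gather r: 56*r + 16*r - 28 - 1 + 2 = 72*r - 27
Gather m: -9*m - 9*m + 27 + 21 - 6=42 - 18*m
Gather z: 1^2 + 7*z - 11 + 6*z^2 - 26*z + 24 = 6*z^2 - 19*z + 14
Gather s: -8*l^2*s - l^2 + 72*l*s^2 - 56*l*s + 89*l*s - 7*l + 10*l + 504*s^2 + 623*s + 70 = -l^2 + 3*l + s^2*(72*l + 504) + s*(-8*l^2 + 33*l + 623) + 70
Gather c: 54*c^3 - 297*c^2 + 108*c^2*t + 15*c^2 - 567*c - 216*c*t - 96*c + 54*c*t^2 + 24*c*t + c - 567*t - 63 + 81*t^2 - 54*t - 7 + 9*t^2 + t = 54*c^3 + c^2*(108*t - 282) + c*(54*t^2 - 192*t - 662) + 90*t^2 - 620*t - 70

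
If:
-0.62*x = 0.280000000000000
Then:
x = -0.45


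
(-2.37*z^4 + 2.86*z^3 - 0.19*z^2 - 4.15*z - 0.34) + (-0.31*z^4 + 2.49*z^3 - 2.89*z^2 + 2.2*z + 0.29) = -2.68*z^4 + 5.35*z^3 - 3.08*z^2 - 1.95*z - 0.05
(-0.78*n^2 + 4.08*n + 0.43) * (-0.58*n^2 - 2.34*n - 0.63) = 0.4524*n^4 - 0.5412*n^3 - 9.3052*n^2 - 3.5766*n - 0.2709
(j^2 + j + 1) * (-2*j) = -2*j^3 - 2*j^2 - 2*j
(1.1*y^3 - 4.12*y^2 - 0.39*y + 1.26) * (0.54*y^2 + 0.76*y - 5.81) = 0.594*y^5 - 1.3888*y^4 - 9.7328*y^3 + 24.3212*y^2 + 3.2235*y - 7.3206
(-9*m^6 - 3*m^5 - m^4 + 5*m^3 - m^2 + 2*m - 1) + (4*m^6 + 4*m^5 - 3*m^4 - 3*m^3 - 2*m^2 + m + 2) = -5*m^6 + m^5 - 4*m^4 + 2*m^3 - 3*m^2 + 3*m + 1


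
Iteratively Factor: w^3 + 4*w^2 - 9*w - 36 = (w + 3)*(w^2 + w - 12) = (w - 3)*(w + 3)*(w + 4)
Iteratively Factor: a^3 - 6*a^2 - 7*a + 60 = (a - 5)*(a^2 - a - 12) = (a - 5)*(a - 4)*(a + 3)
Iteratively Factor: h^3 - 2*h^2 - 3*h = (h + 1)*(h^2 - 3*h) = h*(h + 1)*(h - 3)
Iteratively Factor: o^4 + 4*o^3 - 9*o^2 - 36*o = (o + 3)*(o^3 + o^2 - 12*o) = (o + 3)*(o + 4)*(o^2 - 3*o) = (o - 3)*(o + 3)*(o + 4)*(o)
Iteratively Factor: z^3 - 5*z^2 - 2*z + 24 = (z - 3)*(z^2 - 2*z - 8) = (z - 4)*(z - 3)*(z + 2)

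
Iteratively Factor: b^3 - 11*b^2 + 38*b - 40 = (b - 2)*(b^2 - 9*b + 20) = (b - 4)*(b - 2)*(b - 5)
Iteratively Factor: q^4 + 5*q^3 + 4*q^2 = (q)*(q^3 + 5*q^2 + 4*q) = q^2*(q^2 + 5*q + 4) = q^2*(q + 4)*(q + 1)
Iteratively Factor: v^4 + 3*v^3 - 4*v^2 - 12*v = (v - 2)*(v^3 + 5*v^2 + 6*v) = (v - 2)*(v + 2)*(v^2 + 3*v) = (v - 2)*(v + 2)*(v + 3)*(v)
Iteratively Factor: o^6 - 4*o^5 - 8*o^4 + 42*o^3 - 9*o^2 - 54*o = (o + 1)*(o^5 - 5*o^4 - 3*o^3 + 45*o^2 - 54*o) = (o - 2)*(o + 1)*(o^4 - 3*o^3 - 9*o^2 + 27*o) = (o - 3)*(o - 2)*(o + 1)*(o^3 - 9*o) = (o - 3)*(o - 2)*(o + 1)*(o + 3)*(o^2 - 3*o) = o*(o - 3)*(o - 2)*(o + 1)*(o + 3)*(o - 3)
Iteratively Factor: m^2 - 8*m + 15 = (m - 5)*(m - 3)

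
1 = 1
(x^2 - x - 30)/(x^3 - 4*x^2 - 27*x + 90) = 1/(x - 3)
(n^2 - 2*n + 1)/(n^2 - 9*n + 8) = (n - 1)/(n - 8)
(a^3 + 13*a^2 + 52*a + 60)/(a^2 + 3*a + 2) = (a^2 + 11*a + 30)/(a + 1)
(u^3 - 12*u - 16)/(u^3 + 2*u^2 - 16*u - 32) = (u + 2)/(u + 4)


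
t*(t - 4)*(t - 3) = t^3 - 7*t^2 + 12*t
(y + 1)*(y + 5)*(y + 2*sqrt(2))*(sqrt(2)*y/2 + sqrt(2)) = sqrt(2)*y^4/2 + 2*y^3 + 4*sqrt(2)*y^3 + 17*sqrt(2)*y^2/2 + 16*y^2 + 5*sqrt(2)*y + 34*y + 20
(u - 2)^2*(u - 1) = u^3 - 5*u^2 + 8*u - 4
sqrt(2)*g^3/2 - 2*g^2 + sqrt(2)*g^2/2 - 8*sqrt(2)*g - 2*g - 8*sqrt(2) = (g - 4*sqrt(2))*(g + 2*sqrt(2))*(sqrt(2)*g/2 + sqrt(2)/2)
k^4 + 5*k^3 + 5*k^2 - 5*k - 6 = (k - 1)*(k + 1)*(k + 2)*(k + 3)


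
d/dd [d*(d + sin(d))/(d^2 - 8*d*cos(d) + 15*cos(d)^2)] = (-d*(d + sin(d))*(8*d*sin(d) + 2*d - 15*sin(2*d) - 8*cos(d)) + (d^2 - 8*d*cos(d) + 15*cos(d)^2)*(d*(cos(d) + 1) + d + sin(d)))/((d - 5*cos(d))^2*(d - 3*cos(d))^2)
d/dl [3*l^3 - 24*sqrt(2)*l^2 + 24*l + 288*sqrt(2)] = 9*l^2 - 48*sqrt(2)*l + 24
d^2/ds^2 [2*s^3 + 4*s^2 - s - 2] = 12*s + 8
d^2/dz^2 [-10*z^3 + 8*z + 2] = -60*z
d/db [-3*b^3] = -9*b^2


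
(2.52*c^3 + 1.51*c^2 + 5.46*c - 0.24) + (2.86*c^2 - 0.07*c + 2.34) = 2.52*c^3 + 4.37*c^2 + 5.39*c + 2.1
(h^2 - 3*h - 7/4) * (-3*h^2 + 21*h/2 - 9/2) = -3*h^4 + 39*h^3/2 - 123*h^2/4 - 39*h/8 + 63/8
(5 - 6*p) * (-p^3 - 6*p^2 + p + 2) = 6*p^4 + 31*p^3 - 36*p^2 - 7*p + 10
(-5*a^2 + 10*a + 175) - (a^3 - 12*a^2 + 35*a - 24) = -a^3 + 7*a^2 - 25*a + 199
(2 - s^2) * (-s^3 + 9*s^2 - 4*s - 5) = s^5 - 9*s^4 + 2*s^3 + 23*s^2 - 8*s - 10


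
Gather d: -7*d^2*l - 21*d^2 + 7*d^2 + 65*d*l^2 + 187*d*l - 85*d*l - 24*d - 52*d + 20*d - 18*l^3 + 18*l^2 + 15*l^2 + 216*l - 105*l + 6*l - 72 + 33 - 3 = d^2*(-7*l - 14) + d*(65*l^2 + 102*l - 56) - 18*l^3 + 33*l^2 + 117*l - 42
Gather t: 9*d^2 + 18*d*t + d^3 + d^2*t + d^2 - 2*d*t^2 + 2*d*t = d^3 + 10*d^2 - 2*d*t^2 + t*(d^2 + 20*d)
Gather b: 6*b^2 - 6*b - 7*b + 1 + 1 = 6*b^2 - 13*b + 2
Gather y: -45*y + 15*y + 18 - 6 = 12 - 30*y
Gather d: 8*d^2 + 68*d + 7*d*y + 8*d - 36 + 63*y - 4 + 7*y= 8*d^2 + d*(7*y + 76) + 70*y - 40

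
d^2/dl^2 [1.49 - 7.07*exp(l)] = -7.07*exp(l)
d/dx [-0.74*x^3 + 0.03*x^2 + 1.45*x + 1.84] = -2.22*x^2 + 0.06*x + 1.45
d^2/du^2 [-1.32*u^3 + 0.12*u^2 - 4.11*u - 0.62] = 0.24 - 7.92*u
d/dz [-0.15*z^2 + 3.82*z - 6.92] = 3.82 - 0.3*z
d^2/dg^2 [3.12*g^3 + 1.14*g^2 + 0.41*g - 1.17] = 18.72*g + 2.28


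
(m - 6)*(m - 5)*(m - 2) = m^3 - 13*m^2 + 52*m - 60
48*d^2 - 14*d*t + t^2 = (-8*d + t)*(-6*d + t)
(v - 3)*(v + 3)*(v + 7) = v^3 + 7*v^2 - 9*v - 63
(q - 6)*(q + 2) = q^2 - 4*q - 12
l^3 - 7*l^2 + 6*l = l*(l - 6)*(l - 1)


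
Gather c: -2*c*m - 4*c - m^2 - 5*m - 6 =c*(-2*m - 4) - m^2 - 5*m - 6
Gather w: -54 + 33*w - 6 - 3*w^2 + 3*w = -3*w^2 + 36*w - 60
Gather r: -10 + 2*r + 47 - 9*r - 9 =28 - 7*r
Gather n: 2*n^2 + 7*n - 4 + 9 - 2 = 2*n^2 + 7*n + 3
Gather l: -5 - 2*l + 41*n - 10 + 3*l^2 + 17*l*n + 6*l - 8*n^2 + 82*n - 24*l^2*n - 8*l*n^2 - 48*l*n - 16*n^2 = l^2*(3 - 24*n) + l*(-8*n^2 - 31*n + 4) - 24*n^2 + 123*n - 15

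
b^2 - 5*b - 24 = (b - 8)*(b + 3)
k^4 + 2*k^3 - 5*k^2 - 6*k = k*(k - 2)*(k + 1)*(k + 3)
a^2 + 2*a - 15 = (a - 3)*(a + 5)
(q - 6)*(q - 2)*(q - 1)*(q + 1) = q^4 - 8*q^3 + 11*q^2 + 8*q - 12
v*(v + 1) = v^2 + v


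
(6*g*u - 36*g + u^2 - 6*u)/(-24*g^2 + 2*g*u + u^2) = (u - 6)/(-4*g + u)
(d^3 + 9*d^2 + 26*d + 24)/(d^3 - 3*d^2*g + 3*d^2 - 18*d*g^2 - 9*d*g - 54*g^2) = (d^2 + 6*d + 8)/(d^2 - 3*d*g - 18*g^2)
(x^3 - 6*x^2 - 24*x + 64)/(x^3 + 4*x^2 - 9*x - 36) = (x^2 - 10*x + 16)/(x^2 - 9)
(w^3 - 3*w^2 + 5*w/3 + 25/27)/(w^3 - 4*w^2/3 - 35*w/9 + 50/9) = (w + 1/3)/(w + 2)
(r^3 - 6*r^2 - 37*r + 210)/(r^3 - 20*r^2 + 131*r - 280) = (r + 6)/(r - 8)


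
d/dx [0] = 0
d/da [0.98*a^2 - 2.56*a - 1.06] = 1.96*a - 2.56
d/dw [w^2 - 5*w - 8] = 2*w - 5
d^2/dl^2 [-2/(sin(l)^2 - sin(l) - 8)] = 2*(-4*sin(l)^4 + 3*sin(l)^3 - 27*sin(l)^2 + 2*sin(l) + 18)/(sin(l) + cos(l)^2 + 7)^3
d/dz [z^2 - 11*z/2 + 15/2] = 2*z - 11/2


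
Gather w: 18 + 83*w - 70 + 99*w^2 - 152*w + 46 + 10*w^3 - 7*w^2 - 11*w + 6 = 10*w^3 + 92*w^2 - 80*w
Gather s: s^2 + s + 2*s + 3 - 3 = s^2 + 3*s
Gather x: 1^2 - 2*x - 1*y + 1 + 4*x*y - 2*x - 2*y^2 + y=x*(4*y - 4) - 2*y^2 + 2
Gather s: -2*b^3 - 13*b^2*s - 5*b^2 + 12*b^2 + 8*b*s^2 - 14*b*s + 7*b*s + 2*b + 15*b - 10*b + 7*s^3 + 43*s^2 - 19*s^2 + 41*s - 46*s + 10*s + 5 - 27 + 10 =-2*b^3 + 7*b^2 + 7*b + 7*s^3 + s^2*(8*b + 24) + s*(-13*b^2 - 7*b + 5) - 12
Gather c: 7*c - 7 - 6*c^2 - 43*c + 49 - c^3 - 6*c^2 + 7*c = -c^3 - 12*c^2 - 29*c + 42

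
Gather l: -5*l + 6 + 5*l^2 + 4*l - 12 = 5*l^2 - l - 6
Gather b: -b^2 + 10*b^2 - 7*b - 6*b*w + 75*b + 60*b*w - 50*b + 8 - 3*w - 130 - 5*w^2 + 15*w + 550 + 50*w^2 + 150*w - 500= 9*b^2 + b*(54*w + 18) + 45*w^2 + 162*w - 72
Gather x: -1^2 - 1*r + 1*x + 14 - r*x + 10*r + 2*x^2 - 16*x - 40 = 9*r + 2*x^2 + x*(-r - 15) - 27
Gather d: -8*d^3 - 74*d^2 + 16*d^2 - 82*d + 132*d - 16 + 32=-8*d^3 - 58*d^2 + 50*d + 16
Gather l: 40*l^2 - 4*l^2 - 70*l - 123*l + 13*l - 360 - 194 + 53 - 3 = 36*l^2 - 180*l - 504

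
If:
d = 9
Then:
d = 9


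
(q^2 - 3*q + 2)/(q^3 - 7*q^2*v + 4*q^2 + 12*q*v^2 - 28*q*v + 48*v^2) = (q^2 - 3*q + 2)/(q^3 - 7*q^2*v + 4*q^2 + 12*q*v^2 - 28*q*v + 48*v^2)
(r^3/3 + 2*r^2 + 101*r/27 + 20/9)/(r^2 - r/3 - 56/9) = (9*r^3 + 54*r^2 + 101*r + 60)/(3*(9*r^2 - 3*r - 56))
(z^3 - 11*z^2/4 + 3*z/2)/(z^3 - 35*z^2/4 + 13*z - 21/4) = z*(z - 2)/(z^2 - 8*z + 7)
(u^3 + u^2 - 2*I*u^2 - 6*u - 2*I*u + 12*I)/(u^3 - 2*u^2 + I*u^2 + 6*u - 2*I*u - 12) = (u + 3)/(u + 3*I)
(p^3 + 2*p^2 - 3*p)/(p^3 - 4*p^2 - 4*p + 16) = p*(p^2 + 2*p - 3)/(p^3 - 4*p^2 - 4*p + 16)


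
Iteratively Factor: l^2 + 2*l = (l + 2)*(l)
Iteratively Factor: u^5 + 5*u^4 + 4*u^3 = (u + 4)*(u^4 + u^3) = u*(u + 4)*(u^3 + u^2) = u^2*(u + 4)*(u^2 + u) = u^2*(u + 1)*(u + 4)*(u)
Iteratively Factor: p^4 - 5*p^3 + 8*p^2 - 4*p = (p - 2)*(p^3 - 3*p^2 + 2*p) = (p - 2)^2*(p^2 - p) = (p - 2)^2*(p - 1)*(p)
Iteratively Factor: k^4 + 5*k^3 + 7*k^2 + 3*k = (k + 1)*(k^3 + 4*k^2 + 3*k) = (k + 1)^2*(k^2 + 3*k) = k*(k + 1)^2*(k + 3)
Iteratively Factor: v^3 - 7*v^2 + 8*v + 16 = (v - 4)*(v^2 - 3*v - 4) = (v - 4)^2*(v + 1)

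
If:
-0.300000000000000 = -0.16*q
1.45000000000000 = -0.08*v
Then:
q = 1.88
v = -18.12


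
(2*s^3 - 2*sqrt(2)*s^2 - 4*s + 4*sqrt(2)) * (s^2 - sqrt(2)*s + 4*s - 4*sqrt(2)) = 2*s^5 - 4*sqrt(2)*s^4 + 8*s^4 - 16*sqrt(2)*s^3 + 8*sqrt(2)*s^2 - 8*s + 32*sqrt(2)*s - 32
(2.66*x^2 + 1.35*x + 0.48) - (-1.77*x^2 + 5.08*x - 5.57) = 4.43*x^2 - 3.73*x + 6.05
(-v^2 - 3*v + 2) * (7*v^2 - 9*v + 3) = -7*v^4 - 12*v^3 + 38*v^2 - 27*v + 6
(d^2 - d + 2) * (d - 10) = d^3 - 11*d^2 + 12*d - 20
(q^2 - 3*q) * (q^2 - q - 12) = q^4 - 4*q^3 - 9*q^2 + 36*q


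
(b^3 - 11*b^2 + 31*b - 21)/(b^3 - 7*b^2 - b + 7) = (b - 3)/(b + 1)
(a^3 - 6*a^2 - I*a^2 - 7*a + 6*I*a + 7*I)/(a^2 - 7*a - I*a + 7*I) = a + 1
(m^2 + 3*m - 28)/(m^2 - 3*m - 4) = (m + 7)/(m + 1)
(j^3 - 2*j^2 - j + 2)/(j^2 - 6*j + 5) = (j^2 - j - 2)/(j - 5)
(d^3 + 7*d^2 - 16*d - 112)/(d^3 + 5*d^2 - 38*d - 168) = (d - 4)/(d - 6)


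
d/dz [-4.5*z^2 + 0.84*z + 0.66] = 0.84 - 9.0*z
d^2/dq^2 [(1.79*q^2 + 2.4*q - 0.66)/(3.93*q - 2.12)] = (-1.4210854715202e-14*q^2 + 7.105427357601e-15*q + 35.694364)/(60.698457*q^3 - 98.229564*q^2 + 52.988976*q - 9.528128)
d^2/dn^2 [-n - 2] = 0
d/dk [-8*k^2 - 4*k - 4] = -16*k - 4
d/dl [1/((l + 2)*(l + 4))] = 2*(-l - 3)/(l^4 + 12*l^3 + 52*l^2 + 96*l + 64)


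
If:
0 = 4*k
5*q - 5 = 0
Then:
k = 0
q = 1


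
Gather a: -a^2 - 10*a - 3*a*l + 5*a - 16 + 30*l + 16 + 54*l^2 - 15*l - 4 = -a^2 + a*(-3*l - 5) + 54*l^2 + 15*l - 4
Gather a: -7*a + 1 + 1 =2 - 7*a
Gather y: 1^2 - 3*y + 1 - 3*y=2 - 6*y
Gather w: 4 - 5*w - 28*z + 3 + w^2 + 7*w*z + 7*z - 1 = w^2 + w*(7*z - 5) - 21*z + 6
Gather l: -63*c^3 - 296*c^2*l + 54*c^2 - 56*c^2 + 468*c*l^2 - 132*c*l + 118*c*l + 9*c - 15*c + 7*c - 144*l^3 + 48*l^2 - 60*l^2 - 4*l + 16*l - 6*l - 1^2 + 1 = -63*c^3 - 2*c^2 + c - 144*l^3 + l^2*(468*c - 12) + l*(-296*c^2 - 14*c + 6)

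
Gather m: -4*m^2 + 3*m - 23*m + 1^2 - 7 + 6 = -4*m^2 - 20*m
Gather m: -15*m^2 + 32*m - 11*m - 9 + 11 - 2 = -15*m^2 + 21*m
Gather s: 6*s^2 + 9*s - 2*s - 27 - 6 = 6*s^2 + 7*s - 33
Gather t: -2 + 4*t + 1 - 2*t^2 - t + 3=-2*t^2 + 3*t + 2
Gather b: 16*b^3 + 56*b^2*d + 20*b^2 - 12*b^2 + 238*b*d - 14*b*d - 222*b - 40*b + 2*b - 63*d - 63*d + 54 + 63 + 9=16*b^3 + b^2*(56*d + 8) + b*(224*d - 260) - 126*d + 126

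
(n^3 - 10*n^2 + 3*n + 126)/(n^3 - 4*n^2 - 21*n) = (n - 6)/n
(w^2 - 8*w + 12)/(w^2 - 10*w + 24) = (w - 2)/(w - 4)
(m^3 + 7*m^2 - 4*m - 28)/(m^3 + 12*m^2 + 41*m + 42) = (m - 2)/(m + 3)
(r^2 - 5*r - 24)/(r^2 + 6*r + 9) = (r - 8)/(r + 3)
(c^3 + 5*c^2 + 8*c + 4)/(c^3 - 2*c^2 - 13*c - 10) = (c + 2)/(c - 5)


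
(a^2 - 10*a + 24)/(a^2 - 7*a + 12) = (a - 6)/(a - 3)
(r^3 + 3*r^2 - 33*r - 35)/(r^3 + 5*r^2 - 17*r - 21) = (r - 5)/(r - 3)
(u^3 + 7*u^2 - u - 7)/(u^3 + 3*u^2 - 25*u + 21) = (u + 1)/(u - 3)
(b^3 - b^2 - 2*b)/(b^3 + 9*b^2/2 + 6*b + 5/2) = 2*b*(b - 2)/(2*b^2 + 7*b + 5)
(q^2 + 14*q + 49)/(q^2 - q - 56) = (q + 7)/(q - 8)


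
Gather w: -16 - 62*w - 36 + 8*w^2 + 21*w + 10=8*w^2 - 41*w - 42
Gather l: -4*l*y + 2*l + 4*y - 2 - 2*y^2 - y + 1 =l*(2 - 4*y) - 2*y^2 + 3*y - 1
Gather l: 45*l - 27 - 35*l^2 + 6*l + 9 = -35*l^2 + 51*l - 18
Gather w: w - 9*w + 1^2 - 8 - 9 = -8*w - 16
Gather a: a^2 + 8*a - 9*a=a^2 - a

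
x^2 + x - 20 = (x - 4)*(x + 5)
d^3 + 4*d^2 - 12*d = d*(d - 2)*(d + 6)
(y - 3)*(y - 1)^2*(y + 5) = y^4 - 18*y^2 + 32*y - 15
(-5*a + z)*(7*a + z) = -35*a^2 + 2*a*z + z^2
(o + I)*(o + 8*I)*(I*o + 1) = I*o^3 - 8*o^2 + I*o - 8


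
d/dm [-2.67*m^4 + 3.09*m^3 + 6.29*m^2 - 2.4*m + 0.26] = -10.68*m^3 + 9.27*m^2 + 12.58*m - 2.4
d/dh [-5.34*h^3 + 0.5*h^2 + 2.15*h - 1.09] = -16.02*h^2 + 1.0*h + 2.15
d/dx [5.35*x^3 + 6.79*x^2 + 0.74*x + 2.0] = 16.05*x^2 + 13.58*x + 0.74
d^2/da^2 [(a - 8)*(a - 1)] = 2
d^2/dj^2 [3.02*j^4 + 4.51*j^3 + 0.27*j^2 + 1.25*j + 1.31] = 36.24*j^2 + 27.06*j + 0.54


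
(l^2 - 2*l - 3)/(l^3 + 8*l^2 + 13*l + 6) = (l - 3)/(l^2 + 7*l + 6)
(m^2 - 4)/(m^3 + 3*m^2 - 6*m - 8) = (m + 2)/(m^2 + 5*m + 4)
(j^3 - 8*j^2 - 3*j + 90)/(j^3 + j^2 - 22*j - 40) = (j^2 - 3*j - 18)/(j^2 + 6*j + 8)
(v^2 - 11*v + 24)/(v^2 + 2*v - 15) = (v - 8)/(v + 5)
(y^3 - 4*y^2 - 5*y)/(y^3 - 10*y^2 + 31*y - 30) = y*(y + 1)/(y^2 - 5*y + 6)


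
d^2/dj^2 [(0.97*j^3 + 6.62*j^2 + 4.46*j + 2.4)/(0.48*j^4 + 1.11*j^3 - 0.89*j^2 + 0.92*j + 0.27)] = (0.446975999999998*j^9 + 9.151488*j^8 + 35.980128*j^7 + 66.968538*j^6 + 15.859548*j^5 - 85.8654*j^4 - 62.126978*j^3 + 17.3295*j^2 - 9.251694*j + 3.965628)/(0.110592*j^12 + 0.767232*j^11 + 1.159056*j^10 - 0.841617*j^9 + 0.978596999999999*j^8 + 4.543281*j^7 - 4.633424*j^6 + 4.119702*j^5 + 0.141033*j^4 - 0.305011*j^3 + 0.490941*j^2 + 0.201204*j + 0.019683)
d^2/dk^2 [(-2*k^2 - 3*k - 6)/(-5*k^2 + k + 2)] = 34*(5*k^3 + 30*k^2 + 4)/(125*k^6 - 75*k^5 - 135*k^4 + 59*k^3 + 54*k^2 - 12*k - 8)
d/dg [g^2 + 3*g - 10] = 2*g + 3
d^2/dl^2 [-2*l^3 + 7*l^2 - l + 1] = 14 - 12*l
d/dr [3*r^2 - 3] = 6*r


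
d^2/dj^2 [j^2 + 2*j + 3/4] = 2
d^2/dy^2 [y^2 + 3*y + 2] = 2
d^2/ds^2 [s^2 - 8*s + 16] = 2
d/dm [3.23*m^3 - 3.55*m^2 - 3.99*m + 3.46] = 9.69*m^2 - 7.1*m - 3.99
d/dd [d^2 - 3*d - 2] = 2*d - 3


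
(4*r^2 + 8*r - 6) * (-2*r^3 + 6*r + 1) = -8*r^5 - 16*r^4 + 36*r^3 + 52*r^2 - 28*r - 6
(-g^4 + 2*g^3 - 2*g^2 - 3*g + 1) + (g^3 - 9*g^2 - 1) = -g^4 + 3*g^3 - 11*g^2 - 3*g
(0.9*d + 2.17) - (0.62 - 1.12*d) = 2.02*d + 1.55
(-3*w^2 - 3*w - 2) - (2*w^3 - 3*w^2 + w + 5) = -2*w^3 - 4*w - 7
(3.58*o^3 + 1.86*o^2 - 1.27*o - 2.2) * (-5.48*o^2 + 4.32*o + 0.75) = -19.6184*o^5 + 5.2728*o^4 + 17.6798*o^3 + 7.9646*o^2 - 10.4565*o - 1.65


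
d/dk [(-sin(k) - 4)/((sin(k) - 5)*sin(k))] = (cos(k) + 8/tan(k) - 20*cos(k)/sin(k)^2)/(sin(k) - 5)^2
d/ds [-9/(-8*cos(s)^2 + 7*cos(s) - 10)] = 9*(16*cos(s) - 7)*sin(s)/(8*cos(s)^2 - 7*cos(s) + 10)^2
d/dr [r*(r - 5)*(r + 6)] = 3*r^2 + 2*r - 30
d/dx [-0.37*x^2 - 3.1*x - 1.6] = -0.74*x - 3.1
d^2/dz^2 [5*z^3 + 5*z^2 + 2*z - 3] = 30*z + 10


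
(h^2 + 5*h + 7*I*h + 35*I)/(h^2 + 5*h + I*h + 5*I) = (h + 7*I)/(h + I)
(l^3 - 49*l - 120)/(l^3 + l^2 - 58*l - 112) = (l^2 + 8*l + 15)/(l^2 + 9*l + 14)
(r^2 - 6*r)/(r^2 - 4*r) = (r - 6)/(r - 4)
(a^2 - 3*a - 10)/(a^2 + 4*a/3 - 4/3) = 3*(a - 5)/(3*a - 2)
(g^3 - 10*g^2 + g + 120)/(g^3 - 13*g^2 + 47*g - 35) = (g^2 - 5*g - 24)/(g^2 - 8*g + 7)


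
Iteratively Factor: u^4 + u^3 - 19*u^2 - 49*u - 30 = (u + 1)*(u^3 - 19*u - 30) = (u + 1)*(u + 2)*(u^2 - 2*u - 15) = (u + 1)*(u + 2)*(u + 3)*(u - 5)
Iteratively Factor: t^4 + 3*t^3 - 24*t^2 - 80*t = (t - 5)*(t^3 + 8*t^2 + 16*t) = (t - 5)*(t + 4)*(t^2 + 4*t) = t*(t - 5)*(t + 4)*(t + 4)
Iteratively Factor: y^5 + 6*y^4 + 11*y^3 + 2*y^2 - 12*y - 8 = (y + 1)*(y^4 + 5*y^3 + 6*y^2 - 4*y - 8) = (y - 1)*(y + 1)*(y^3 + 6*y^2 + 12*y + 8) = (y - 1)*(y + 1)*(y + 2)*(y^2 + 4*y + 4) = (y - 1)*(y + 1)*(y + 2)^2*(y + 2)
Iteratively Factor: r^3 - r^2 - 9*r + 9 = (r + 3)*(r^2 - 4*r + 3) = (r - 1)*(r + 3)*(r - 3)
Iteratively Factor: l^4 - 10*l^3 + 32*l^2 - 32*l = (l - 4)*(l^3 - 6*l^2 + 8*l) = (l - 4)^2*(l^2 - 2*l) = l*(l - 4)^2*(l - 2)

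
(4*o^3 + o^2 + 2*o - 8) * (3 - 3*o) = -12*o^4 + 9*o^3 - 3*o^2 + 30*o - 24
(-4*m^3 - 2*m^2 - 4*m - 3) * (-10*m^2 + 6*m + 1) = 40*m^5 - 4*m^4 + 24*m^3 + 4*m^2 - 22*m - 3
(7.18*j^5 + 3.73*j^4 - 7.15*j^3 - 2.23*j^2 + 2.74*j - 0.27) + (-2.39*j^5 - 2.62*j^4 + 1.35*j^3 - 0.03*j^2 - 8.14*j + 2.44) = 4.79*j^5 + 1.11*j^4 - 5.8*j^3 - 2.26*j^2 - 5.4*j + 2.17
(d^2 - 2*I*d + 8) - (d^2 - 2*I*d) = 8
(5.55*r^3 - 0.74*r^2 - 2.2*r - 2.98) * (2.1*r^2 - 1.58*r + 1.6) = 11.655*r^5 - 10.323*r^4 + 5.4292*r^3 - 3.966*r^2 + 1.1884*r - 4.768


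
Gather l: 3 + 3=6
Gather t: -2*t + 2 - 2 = -2*t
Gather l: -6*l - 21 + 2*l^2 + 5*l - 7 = 2*l^2 - l - 28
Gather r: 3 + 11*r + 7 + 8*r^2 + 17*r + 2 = 8*r^2 + 28*r + 12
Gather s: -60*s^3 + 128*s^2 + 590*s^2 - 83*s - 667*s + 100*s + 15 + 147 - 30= -60*s^3 + 718*s^2 - 650*s + 132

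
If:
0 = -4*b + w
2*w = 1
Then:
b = 1/8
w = 1/2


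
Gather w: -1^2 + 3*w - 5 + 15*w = 18*w - 6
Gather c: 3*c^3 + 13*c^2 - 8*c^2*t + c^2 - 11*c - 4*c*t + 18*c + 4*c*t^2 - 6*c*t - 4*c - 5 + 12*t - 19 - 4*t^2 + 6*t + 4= 3*c^3 + c^2*(14 - 8*t) + c*(4*t^2 - 10*t + 3) - 4*t^2 + 18*t - 20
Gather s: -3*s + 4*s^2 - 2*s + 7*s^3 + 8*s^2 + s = 7*s^3 + 12*s^2 - 4*s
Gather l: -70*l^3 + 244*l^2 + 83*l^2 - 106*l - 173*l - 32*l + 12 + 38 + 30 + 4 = -70*l^3 + 327*l^2 - 311*l + 84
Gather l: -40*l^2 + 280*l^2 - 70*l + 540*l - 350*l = 240*l^2 + 120*l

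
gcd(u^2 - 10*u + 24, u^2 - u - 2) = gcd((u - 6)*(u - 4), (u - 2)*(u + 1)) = 1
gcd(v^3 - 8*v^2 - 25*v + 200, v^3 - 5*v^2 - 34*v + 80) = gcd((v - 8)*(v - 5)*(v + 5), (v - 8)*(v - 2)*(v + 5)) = v^2 - 3*v - 40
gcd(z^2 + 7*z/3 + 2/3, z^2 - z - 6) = z + 2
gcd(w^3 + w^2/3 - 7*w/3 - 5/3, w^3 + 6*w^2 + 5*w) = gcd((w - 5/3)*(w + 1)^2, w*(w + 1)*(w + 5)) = w + 1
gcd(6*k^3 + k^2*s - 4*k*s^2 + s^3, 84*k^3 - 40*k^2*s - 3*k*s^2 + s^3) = -2*k + s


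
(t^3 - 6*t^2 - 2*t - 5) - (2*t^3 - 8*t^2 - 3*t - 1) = -t^3 + 2*t^2 + t - 4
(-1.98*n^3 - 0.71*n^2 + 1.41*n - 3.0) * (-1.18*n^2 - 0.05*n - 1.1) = 2.3364*n^5 + 0.9368*n^4 + 0.5497*n^3 + 4.2505*n^2 - 1.401*n + 3.3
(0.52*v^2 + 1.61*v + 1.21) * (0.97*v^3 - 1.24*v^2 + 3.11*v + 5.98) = 0.5044*v^5 + 0.9169*v^4 + 0.7945*v^3 + 6.6163*v^2 + 13.3909*v + 7.2358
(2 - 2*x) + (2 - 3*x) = 4 - 5*x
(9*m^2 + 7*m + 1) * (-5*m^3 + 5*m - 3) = -45*m^5 - 35*m^4 + 40*m^3 + 8*m^2 - 16*m - 3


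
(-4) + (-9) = -13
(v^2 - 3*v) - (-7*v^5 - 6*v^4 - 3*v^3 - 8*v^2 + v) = 7*v^5 + 6*v^4 + 3*v^3 + 9*v^2 - 4*v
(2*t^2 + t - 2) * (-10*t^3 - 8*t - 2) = -20*t^5 - 10*t^4 + 4*t^3 - 12*t^2 + 14*t + 4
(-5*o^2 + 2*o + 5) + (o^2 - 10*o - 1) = -4*o^2 - 8*o + 4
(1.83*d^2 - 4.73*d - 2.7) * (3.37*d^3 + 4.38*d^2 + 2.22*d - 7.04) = 6.1671*d^5 - 7.9247*d^4 - 25.7538*d^3 - 35.2098*d^2 + 27.3052*d + 19.008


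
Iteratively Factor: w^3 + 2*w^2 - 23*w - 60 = (w - 5)*(w^2 + 7*w + 12) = (w - 5)*(w + 4)*(w + 3)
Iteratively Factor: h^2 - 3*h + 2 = (h - 1)*(h - 2)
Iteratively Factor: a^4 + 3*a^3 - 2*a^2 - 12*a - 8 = (a + 2)*(a^3 + a^2 - 4*a - 4) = (a - 2)*(a + 2)*(a^2 + 3*a + 2) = (a - 2)*(a + 1)*(a + 2)*(a + 2)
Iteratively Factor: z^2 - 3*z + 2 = (z - 2)*(z - 1)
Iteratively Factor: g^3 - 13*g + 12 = (g - 1)*(g^2 + g - 12) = (g - 1)*(g + 4)*(g - 3)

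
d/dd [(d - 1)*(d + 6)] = 2*d + 5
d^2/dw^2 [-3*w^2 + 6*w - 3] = -6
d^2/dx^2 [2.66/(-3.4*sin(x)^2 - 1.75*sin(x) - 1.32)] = (122.9984*sin(x)^4 + 47.481*sin(x)^3 - 224.10367*sin(x)^2 - 101.1066*sin(x) + 7.58366000000001)/(3.4*sin(x)^2 + 1.75*sin(x) + 1.32)^3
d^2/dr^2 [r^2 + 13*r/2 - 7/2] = 2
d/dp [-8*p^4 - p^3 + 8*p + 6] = -32*p^3 - 3*p^2 + 8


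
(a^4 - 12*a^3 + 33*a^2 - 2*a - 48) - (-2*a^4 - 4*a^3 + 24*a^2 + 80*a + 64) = 3*a^4 - 8*a^3 + 9*a^2 - 82*a - 112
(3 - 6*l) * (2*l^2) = -12*l^3 + 6*l^2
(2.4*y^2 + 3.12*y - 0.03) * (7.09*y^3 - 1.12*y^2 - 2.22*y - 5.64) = 17.016*y^5 + 19.4328*y^4 - 9.0351*y^3 - 20.4288*y^2 - 17.5302*y + 0.1692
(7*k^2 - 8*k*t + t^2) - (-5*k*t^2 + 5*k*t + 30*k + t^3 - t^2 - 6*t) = 7*k^2 + 5*k*t^2 - 13*k*t - 30*k - t^3 + 2*t^2 + 6*t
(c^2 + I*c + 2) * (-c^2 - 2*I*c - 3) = -c^4 - 3*I*c^3 - 3*c^2 - 7*I*c - 6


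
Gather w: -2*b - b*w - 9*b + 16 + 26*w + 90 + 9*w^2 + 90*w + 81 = -11*b + 9*w^2 + w*(116 - b) + 187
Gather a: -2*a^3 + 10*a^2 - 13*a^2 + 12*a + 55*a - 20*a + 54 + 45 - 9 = -2*a^3 - 3*a^2 + 47*a + 90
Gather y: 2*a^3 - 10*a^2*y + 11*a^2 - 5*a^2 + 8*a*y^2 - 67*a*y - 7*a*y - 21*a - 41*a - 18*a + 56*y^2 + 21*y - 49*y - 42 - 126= 2*a^3 + 6*a^2 - 80*a + y^2*(8*a + 56) + y*(-10*a^2 - 74*a - 28) - 168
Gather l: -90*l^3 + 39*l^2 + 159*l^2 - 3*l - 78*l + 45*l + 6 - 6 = -90*l^3 + 198*l^2 - 36*l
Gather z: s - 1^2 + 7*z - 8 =s + 7*z - 9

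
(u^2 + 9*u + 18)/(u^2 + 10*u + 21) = (u + 6)/(u + 7)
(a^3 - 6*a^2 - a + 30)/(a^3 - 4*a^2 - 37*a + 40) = (a^3 - 6*a^2 - a + 30)/(a^3 - 4*a^2 - 37*a + 40)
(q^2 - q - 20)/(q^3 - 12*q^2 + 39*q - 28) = (q^2 - q - 20)/(q^3 - 12*q^2 + 39*q - 28)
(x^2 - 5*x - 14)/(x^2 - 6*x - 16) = (x - 7)/(x - 8)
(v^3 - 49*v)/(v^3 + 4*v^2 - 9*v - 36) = v*(v^2 - 49)/(v^3 + 4*v^2 - 9*v - 36)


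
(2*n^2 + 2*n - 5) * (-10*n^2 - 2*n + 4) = -20*n^4 - 24*n^3 + 54*n^2 + 18*n - 20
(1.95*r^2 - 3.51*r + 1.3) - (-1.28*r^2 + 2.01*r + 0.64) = 3.23*r^2 - 5.52*r + 0.66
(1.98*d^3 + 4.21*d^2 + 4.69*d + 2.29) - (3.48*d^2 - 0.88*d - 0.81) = 1.98*d^3 + 0.73*d^2 + 5.57*d + 3.1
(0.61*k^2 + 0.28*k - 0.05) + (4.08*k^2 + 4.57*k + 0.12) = 4.69*k^2 + 4.85*k + 0.07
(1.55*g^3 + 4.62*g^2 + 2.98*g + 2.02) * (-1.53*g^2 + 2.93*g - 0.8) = -2.3715*g^5 - 2.5271*g^4 + 7.7372*g^3 + 1.9448*g^2 + 3.5346*g - 1.616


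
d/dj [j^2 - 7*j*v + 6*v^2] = 2*j - 7*v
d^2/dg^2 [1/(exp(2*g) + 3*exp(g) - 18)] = (2*(2*exp(g) + 3)^2*exp(g) - (4*exp(g) + 3)*(exp(2*g) + 3*exp(g) - 18))*exp(g)/(exp(2*g) + 3*exp(g) - 18)^3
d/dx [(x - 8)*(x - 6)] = 2*x - 14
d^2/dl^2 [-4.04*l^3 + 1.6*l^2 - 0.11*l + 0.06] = 3.2 - 24.24*l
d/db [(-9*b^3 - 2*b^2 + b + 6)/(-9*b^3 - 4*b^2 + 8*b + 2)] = 2*(9*b^4 - 63*b^3 + 48*b^2 + 20*b - 23)/(81*b^6 + 72*b^5 - 128*b^4 - 100*b^3 + 48*b^2 + 32*b + 4)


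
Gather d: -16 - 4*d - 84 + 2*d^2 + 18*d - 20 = 2*d^2 + 14*d - 120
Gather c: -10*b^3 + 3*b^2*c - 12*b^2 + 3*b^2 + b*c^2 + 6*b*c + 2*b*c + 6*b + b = -10*b^3 - 9*b^2 + b*c^2 + 7*b + c*(3*b^2 + 8*b)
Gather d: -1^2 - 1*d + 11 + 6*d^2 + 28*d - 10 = 6*d^2 + 27*d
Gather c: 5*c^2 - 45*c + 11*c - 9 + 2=5*c^2 - 34*c - 7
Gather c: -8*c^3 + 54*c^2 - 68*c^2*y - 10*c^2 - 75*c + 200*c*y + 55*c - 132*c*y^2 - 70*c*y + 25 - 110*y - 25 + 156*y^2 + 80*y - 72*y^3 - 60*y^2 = -8*c^3 + c^2*(44 - 68*y) + c*(-132*y^2 + 130*y - 20) - 72*y^3 + 96*y^2 - 30*y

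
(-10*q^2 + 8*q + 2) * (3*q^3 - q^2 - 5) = -30*q^5 + 34*q^4 - 2*q^3 + 48*q^2 - 40*q - 10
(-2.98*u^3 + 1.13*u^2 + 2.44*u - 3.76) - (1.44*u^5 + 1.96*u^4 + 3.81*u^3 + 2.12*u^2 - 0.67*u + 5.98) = -1.44*u^5 - 1.96*u^4 - 6.79*u^3 - 0.99*u^2 + 3.11*u - 9.74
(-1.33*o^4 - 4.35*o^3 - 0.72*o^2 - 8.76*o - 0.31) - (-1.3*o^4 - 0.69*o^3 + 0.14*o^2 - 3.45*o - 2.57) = -0.03*o^4 - 3.66*o^3 - 0.86*o^2 - 5.31*o + 2.26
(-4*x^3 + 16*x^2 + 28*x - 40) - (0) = -4*x^3 + 16*x^2 + 28*x - 40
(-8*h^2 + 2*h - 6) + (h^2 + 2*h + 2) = -7*h^2 + 4*h - 4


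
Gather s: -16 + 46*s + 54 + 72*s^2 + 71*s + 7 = 72*s^2 + 117*s + 45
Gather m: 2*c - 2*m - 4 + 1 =2*c - 2*m - 3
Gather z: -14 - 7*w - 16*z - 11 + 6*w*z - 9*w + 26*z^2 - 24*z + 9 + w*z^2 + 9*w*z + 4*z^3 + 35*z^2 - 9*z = -16*w + 4*z^3 + z^2*(w + 61) + z*(15*w - 49) - 16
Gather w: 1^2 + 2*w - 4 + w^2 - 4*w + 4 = w^2 - 2*w + 1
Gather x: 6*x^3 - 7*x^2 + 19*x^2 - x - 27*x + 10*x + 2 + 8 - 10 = 6*x^3 + 12*x^2 - 18*x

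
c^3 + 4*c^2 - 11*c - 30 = (c - 3)*(c + 2)*(c + 5)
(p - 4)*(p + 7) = p^2 + 3*p - 28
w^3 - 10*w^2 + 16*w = w*(w - 8)*(w - 2)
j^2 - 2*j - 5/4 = (j - 5/2)*(j + 1/2)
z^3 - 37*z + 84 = (z - 4)*(z - 3)*(z + 7)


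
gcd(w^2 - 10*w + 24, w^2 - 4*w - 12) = w - 6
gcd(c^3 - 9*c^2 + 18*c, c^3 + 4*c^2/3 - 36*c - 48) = c - 6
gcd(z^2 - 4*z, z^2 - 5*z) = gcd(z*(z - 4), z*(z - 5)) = z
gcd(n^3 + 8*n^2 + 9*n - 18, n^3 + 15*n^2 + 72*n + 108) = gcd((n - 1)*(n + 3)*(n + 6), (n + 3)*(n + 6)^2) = n^2 + 9*n + 18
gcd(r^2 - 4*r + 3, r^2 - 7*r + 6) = r - 1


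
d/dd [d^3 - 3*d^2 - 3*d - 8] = 3*d^2 - 6*d - 3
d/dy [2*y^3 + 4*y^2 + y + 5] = 6*y^2 + 8*y + 1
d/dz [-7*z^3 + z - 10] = 1 - 21*z^2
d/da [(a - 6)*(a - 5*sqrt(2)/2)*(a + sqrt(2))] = 3*a^2 - 12*a - 3*sqrt(2)*a - 5 + 9*sqrt(2)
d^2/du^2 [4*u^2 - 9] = 8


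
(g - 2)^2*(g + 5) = g^3 + g^2 - 16*g + 20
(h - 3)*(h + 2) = h^2 - h - 6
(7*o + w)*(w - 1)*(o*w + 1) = 7*o^2*w^2 - 7*o^2*w + o*w^3 - o*w^2 + 7*o*w - 7*o + w^2 - w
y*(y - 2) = y^2 - 2*y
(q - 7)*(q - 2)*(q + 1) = q^3 - 8*q^2 + 5*q + 14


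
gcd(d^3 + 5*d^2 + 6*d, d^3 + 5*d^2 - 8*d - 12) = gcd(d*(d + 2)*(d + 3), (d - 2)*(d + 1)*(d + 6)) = 1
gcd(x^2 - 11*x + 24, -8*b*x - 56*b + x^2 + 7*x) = 1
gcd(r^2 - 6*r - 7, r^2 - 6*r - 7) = r^2 - 6*r - 7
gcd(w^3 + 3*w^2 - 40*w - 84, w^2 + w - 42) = w^2 + w - 42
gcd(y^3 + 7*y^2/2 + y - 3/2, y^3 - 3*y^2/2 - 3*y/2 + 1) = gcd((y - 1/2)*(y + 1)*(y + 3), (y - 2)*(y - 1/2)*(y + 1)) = y^2 + y/2 - 1/2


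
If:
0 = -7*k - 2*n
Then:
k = -2*n/7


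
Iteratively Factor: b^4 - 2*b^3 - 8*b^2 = (b)*(b^3 - 2*b^2 - 8*b) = b*(b + 2)*(b^2 - 4*b) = b*(b - 4)*(b + 2)*(b)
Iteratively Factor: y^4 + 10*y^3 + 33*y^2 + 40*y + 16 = (y + 1)*(y^3 + 9*y^2 + 24*y + 16) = (y + 1)^2*(y^2 + 8*y + 16) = (y + 1)^2*(y + 4)*(y + 4)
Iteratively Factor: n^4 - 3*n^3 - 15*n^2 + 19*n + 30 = (n - 5)*(n^3 + 2*n^2 - 5*n - 6) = (n - 5)*(n + 1)*(n^2 + n - 6) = (n - 5)*(n + 1)*(n + 3)*(n - 2)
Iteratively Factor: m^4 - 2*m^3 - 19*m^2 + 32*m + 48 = (m + 4)*(m^3 - 6*m^2 + 5*m + 12) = (m - 4)*(m + 4)*(m^2 - 2*m - 3) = (m - 4)*(m - 3)*(m + 4)*(m + 1)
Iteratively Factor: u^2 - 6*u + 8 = (u - 4)*(u - 2)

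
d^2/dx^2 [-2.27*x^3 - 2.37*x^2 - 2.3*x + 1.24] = -13.62*x - 4.74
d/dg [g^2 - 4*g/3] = 2*g - 4/3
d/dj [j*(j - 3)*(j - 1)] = 3*j^2 - 8*j + 3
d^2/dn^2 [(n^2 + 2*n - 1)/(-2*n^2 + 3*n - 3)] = 4*(-7*n^3 + 15*n^2 + 9*n - 12)/(8*n^6 - 36*n^5 + 90*n^4 - 135*n^3 + 135*n^2 - 81*n + 27)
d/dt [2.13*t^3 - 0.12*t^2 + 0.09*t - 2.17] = 6.39*t^2 - 0.24*t + 0.09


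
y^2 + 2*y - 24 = (y - 4)*(y + 6)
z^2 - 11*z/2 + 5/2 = (z - 5)*(z - 1/2)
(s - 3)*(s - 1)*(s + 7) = s^3 + 3*s^2 - 25*s + 21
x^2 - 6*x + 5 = (x - 5)*(x - 1)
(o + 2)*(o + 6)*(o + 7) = o^3 + 15*o^2 + 68*o + 84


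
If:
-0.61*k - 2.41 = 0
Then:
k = -3.95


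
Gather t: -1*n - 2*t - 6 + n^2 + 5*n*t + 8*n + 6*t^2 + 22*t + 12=n^2 + 7*n + 6*t^2 + t*(5*n + 20) + 6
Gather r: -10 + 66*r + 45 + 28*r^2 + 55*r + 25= 28*r^2 + 121*r + 60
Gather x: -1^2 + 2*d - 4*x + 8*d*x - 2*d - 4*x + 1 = x*(8*d - 8)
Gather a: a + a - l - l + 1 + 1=2*a - 2*l + 2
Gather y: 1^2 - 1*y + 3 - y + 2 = 6 - 2*y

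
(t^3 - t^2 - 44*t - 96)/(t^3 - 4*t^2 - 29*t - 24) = (t + 4)/(t + 1)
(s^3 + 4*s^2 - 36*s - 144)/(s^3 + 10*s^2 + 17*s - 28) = (s^2 - 36)/(s^2 + 6*s - 7)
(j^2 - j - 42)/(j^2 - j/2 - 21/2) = 2*(-j^2 + j + 42)/(-2*j^2 + j + 21)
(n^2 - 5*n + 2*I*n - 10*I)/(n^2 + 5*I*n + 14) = (n^2 + n*(-5 + 2*I) - 10*I)/(n^2 + 5*I*n + 14)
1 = 1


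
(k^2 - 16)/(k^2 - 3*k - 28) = (k - 4)/(k - 7)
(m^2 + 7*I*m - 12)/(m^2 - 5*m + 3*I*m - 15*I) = (m + 4*I)/(m - 5)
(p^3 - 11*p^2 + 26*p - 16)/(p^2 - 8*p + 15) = (p^3 - 11*p^2 + 26*p - 16)/(p^2 - 8*p + 15)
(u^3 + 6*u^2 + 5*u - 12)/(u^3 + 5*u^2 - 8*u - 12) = (u^3 + 6*u^2 + 5*u - 12)/(u^3 + 5*u^2 - 8*u - 12)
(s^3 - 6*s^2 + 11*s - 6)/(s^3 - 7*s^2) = (s^3 - 6*s^2 + 11*s - 6)/(s^2*(s - 7))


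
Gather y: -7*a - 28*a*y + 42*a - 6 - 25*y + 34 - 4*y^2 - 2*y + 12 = 35*a - 4*y^2 + y*(-28*a - 27) + 40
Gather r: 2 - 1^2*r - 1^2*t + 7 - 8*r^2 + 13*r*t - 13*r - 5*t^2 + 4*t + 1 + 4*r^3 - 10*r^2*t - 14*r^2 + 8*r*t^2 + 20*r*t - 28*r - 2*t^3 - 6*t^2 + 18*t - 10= 4*r^3 + r^2*(-10*t - 22) + r*(8*t^2 + 33*t - 42) - 2*t^3 - 11*t^2 + 21*t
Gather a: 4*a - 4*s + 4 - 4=4*a - 4*s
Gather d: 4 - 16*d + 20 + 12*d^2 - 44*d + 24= 12*d^2 - 60*d + 48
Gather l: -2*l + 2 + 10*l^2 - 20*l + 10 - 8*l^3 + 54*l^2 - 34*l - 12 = -8*l^3 + 64*l^2 - 56*l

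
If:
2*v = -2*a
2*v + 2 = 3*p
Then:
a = -v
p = 2*v/3 + 2/3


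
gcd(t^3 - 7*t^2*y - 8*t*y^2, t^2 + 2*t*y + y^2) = t + y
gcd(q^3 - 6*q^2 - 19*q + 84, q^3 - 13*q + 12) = q^2 + q - 12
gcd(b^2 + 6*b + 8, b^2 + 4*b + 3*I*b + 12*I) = b + 4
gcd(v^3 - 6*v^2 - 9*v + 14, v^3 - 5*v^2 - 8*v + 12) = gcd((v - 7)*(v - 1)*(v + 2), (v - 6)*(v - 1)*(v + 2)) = v^2 + v - 2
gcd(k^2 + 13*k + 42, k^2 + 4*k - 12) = k + 6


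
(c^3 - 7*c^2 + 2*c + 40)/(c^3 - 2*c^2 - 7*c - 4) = (c^2 - 3*c - 10)/(c^2 + 2*c + 1)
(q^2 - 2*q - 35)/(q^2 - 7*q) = (q + 5)/q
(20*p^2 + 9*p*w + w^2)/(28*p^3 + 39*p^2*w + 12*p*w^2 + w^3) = (5*p + w)/(7*p^2 + 8*p*w + w^2)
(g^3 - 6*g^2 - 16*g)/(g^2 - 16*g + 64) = g*(g + 2)/(g - 8)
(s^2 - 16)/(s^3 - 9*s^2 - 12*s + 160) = (s - 4)/(s^2 - 13*s + 40)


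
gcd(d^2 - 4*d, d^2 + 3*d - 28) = d - 4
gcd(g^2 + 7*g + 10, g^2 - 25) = g + 5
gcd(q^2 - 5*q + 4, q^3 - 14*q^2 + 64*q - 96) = q - 4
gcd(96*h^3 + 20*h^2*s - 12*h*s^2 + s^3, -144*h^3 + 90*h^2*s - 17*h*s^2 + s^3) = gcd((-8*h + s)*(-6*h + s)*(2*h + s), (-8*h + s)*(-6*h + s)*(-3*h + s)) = 48*h^2 - 14*h*s + s^2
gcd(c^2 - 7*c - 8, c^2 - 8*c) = c - 8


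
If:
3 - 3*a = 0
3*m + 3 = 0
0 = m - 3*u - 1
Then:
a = 1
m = -1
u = -2/3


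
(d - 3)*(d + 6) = d^2 + 3*d - 18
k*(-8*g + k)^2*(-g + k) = -64*g^3*k + 80*g^2*k^2 - 17*g*k^3 + k^4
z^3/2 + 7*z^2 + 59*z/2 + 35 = (z/2 + 1)*(z + 5)*(z + 7)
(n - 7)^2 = n^2 - 14*n + 49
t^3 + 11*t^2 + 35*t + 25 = (t + 1)*(t + 5)^2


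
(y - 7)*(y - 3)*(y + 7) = y^3 - 3*y^2 - 49*y + 147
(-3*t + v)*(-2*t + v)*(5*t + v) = 30*t^3 - 19*t^2*v + v^3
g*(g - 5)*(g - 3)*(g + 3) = g^4 - 5*g^3 - 9*g^2 + 45*g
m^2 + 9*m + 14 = (m + 2)*(m + 7)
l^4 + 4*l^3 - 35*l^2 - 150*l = l*(l - 6)*(l + 5)^2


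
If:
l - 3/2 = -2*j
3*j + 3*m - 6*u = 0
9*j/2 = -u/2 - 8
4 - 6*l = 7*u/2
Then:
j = -34/29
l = 223/58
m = -282/29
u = -158/29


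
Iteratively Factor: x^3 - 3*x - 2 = (x + 1)*(x^2 - x - 2) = (x - 2)*(x + 1)*(x + 1)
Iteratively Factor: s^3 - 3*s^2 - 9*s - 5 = (s - 5)*(s^2 + 2*s + 1) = (s - 5)*(s + 1)*(s + 1)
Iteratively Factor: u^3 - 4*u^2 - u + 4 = (u - 4)*(u^2 - 1) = (u - 4)*(u + 1)*(u - 1)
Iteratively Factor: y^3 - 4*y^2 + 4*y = (y - 2)*(y^2 - 2*y) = (y - 2)^2*(y)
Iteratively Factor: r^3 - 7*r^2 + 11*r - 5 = (r - 5)*(r^2 - 2*r + 1) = (r - 5)*(r - 1)*(r - 1)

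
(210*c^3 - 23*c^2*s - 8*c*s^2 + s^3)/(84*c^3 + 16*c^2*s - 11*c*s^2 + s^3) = (5*c + s)/(2*c + s)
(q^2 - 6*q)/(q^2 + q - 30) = q*(q - 6)/(q^2 + q - 30)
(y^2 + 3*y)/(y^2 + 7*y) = (y + 3)/(y + 7)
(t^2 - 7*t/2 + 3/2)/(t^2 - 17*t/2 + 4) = (t - 3)/(t - 8)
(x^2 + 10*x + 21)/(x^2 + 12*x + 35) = (x + 3)/(x + 5)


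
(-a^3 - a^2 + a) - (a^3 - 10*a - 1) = -2*a^3 - a^2 + 11*a + 1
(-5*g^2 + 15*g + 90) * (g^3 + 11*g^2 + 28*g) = -5*g^5 - 40*g^4 + 115*g^3 + 1410*g^2 + 2520*g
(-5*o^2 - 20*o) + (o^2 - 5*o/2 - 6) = -4*o^2 - 45*o/2 - 6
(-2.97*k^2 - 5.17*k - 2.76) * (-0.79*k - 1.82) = 2.3463*k^3 + 9.4897*k^2 + 11.5898*k + 5.0232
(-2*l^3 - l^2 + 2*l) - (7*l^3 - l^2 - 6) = -9*l^3 + 2*l + 6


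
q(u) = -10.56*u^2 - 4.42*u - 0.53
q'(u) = -21.12*u - 4.42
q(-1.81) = -27.13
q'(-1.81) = 33.81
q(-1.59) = -20.20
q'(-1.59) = 29.16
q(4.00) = -187.17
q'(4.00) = -88.90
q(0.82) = -11.25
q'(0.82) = -21.74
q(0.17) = -1.59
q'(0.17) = -8.01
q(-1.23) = -11.07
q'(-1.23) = 21.56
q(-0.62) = -1.85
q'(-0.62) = 8.67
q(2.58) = -82.23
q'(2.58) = -58.91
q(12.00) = -1574.21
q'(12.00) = -257.86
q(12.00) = -1574.21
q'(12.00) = -257.86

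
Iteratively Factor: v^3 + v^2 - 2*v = (v - 1)*(v^2 + 2*v) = (v - 1)*(v + 2)*(v)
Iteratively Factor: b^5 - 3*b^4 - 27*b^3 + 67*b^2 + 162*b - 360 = (b - 2)*(b^4 - b^3 - 29*b^2 + 9*b + 180) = (b - 2)*(b + 3)*(b^3 - 4*b^2 - 17*b + 60) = (b - 2)*(b + 3)*(b + 4)*(b^2 - 8*b + 15) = (b - 3)*(b - 2)*(b + 3)*(b + 4)*(b - 5)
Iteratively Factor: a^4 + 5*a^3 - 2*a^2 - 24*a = (a - 2)*(a^3 + 7*a^2 + 12*a) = (a - 2)*(a + 3)*(a^2 + 4*a) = a*(a - 2)*(a + 3)*(a + 4)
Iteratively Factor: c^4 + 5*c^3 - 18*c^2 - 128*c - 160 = (c - 5)*(c^3 + 10*c^2 + 32*c + 32) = (c - 5)*(c + 4)*(c^2 + 6*c + 8) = (c - 5)*(c + 2)*(c + 4)*(c + 4)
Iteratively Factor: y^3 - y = (y + 1)*(y^2 - y) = (y - 1)*(y + 1)*(y)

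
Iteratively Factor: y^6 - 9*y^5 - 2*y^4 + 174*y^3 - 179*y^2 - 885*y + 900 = (y + 3)*(y^5 - 12*y^4 + 34*y^3 + 72*y^2 - 395*y + 300) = (y - 4)*(y + 3)*(y^4 - 8*y^3 + 2*y^2 + 80*y - 75) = (y - 5)*(y - 4)*(y + 3)*(y^3 - 3*y^2 - 13*y + 15) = (y - 5)^2*(y - 4)*(y + 3)*(y^2 + 2*y - 3) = (y - 5)^2*(y - 4)*(y - 1)*(y + 3)*(y + 3)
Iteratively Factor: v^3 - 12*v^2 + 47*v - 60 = (v - 3)*(v^2 - 9*v + 20) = (v - 4)*(v - 3)*(v - 5)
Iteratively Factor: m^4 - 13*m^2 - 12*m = (m + 3)*(m^3 - 3*m^2 - 4*m) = (m + 1)*(m + 3)*(m^2 - 4*m) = (m - 4)*(m + 1)*(m + 3)*(m)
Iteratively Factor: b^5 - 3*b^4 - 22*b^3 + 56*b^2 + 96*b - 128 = (b + 4)*(b^4 - 7*b^3 + 6*b^2 + 32*b - 32) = (b - 4)*(b + 4)*(b^3 - 3*b^2 - 6*b + 8) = (b - 4)*(b - 1)*(b + 4)*(b^2 - 2*b - 8) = (b - 4)^2*(b - 1)*(b + 4)*(b + 2)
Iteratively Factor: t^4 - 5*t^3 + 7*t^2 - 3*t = (t - 1)*(t^3 - 4*t^2 + 3*t) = t*(t - 1)*(t^2 - 4*t + 3) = t*(t - 3)*(t - 1)*(t - 1)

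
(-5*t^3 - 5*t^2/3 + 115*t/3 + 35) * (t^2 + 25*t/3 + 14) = -5*t^5 - 130*t^4/3 - 410*t^3/9 + 2980*t^2/9 + 2485*t/3 + 490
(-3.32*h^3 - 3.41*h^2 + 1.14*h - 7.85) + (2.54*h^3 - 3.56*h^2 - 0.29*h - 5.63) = -0.78*h^3 - 6.97*h^2 + 0.85*h - 13.48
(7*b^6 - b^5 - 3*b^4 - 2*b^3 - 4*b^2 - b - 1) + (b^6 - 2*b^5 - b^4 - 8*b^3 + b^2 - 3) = 8*b^6 - 3*b^5 - 4*b^4 - 10*b^3 - 3*b^2 - b - 4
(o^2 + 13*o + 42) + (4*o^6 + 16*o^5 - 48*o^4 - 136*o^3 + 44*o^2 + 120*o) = 4*o^6 + 16*o^5 - 48*o^4 - 136*o^3 + 45*o^2 + 133*o + 42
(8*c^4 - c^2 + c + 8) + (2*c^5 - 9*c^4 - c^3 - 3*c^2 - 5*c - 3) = 2*c^5 - c^4 - c^3 - 4*c^2 - 4*c + 5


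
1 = 1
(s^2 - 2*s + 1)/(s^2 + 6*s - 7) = (s - 1)/(s + 7)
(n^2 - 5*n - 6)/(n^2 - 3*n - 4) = (n - 6)/(n - 4)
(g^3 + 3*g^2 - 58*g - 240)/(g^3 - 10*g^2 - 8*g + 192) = (g^2 + 11*g + 30)/(g^2 - 2*g - 24)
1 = 1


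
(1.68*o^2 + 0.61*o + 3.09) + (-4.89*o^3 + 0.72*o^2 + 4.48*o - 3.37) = -4.89*o^3 + 2.4*o^2 + 5.09*o - 0.28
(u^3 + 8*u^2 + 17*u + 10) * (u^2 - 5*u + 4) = u^5 + 3*u^4 - 19*u^3 - 43*u^2 + 18*u + 40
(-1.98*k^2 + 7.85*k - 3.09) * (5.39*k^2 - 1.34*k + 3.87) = -10.6722*k^4 + 44.9647*k^3 - 34.8367*k^2 + 34.5201*k - 11.9583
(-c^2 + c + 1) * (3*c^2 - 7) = -3*c^4 + 3*c^3 + 10*c^2 - 7*c - 7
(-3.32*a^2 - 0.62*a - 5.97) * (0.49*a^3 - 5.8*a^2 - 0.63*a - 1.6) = -1.6268*a^5 + 18.9522*a^4 + 2.7623*a^3 + 40.3286*a^2 + 4.7531*a + 9.552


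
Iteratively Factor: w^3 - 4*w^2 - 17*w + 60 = (w - 3)*(w^2 - w - 20) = (w - 5)*(w - 3)*(w + 4)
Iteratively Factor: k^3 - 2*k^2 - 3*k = (k + 1)*(k^2 - 3*k) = (k - 3)*(k + 1)*(k)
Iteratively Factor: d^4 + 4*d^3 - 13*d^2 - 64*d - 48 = (d + 4)*(d^3 - 13*d - 12) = (d + 1)*(d + 4)*(d^2 - d - 12) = (d + 1)*(d + 3)*(d + 4)*(d - 4)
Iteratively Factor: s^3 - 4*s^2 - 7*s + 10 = (s + 2)*(s^2 - 6*s + 5) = (s - 1)*(s + 2)*(s - 5)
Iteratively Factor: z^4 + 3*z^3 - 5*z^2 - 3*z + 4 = (z - 1)*(z^3 + 4*z^2 - z - 4) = (z - 1)*(z + 4)*(z^2 - 1) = (z - 1)^2*(z + 4)*(z + 1)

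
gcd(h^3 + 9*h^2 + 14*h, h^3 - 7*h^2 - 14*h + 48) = 1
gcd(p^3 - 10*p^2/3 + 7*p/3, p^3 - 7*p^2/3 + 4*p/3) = p^2 - p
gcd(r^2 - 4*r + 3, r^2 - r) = r - 1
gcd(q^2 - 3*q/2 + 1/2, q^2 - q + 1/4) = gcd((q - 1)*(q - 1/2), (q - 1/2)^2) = q - 1/2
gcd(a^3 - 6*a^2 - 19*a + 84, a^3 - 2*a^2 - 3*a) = a - 3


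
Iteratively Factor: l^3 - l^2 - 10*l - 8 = (l + 1)*(l^2 - 2*l - 8) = (l + 1)*(l + 2)*(l - 4)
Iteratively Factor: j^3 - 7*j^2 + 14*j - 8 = (j - 2)*(j^2 - 5*j + 4) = (j - 4)*(j - 2)*(j - 1)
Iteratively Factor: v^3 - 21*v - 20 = (v + 1)*(v^2 - v - 20) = (v - 5)*(v + 1)*(v + 4)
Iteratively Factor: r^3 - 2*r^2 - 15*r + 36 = (r - 3)*(r^2 + r - 12) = (r - 3)^2*(r + 4)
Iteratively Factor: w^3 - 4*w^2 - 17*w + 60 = (w - 3)*(w^2 - w - 20) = (w - 5)*(w - 3)*(w + 4)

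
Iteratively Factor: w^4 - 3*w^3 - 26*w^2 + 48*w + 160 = (w - 4)*(w^3 + w^2 - 22*w - 40) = (w - 4)*(w + 2)*(w^2 - w - 20) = (w - 4)*(w + 2)*(w + 4)*(w - 5)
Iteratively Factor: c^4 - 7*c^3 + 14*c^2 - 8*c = (c - 1)*(c^3 - 6*c^2 + 8*c) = (c - 2)*(c - 1)*(c^2 - 4*c) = (c - 4)*(c - 2)*(c - 1)*(c)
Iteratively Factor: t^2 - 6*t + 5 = (t - 1)*(t - 5)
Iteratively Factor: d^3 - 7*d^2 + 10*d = (d - 2)*(d^2 - 5*d) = (d - 5)*(d - 2)*(d)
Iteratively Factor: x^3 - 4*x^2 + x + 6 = (x + 1)*(x^2 - 5*x + 6) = (x - 3)*(x + 1)*(x - 2)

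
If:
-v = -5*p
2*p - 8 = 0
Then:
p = 4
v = 20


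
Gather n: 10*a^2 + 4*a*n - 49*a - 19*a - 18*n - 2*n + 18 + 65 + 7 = 10*a^2 - 68*a + n*(4*a - 20) + 90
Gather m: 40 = 40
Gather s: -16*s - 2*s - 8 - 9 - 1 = -18*s - 18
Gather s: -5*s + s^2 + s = s^2 - 4*s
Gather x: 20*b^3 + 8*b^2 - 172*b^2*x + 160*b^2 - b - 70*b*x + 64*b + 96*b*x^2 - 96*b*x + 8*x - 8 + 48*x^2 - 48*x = 20*b^3 + 168*b^2 + 63*b + x^2*(96*b + 48) + x*(-172*b^2 - 166*b - 40) - 8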